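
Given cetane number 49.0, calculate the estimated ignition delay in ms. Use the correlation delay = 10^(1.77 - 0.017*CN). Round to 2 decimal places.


delay = 10^(1.77 - 0.017*CN)
Exponent = 1.77 - 0.017*49.0 = 0.9370
delay = 10^0.9370 = 8.65 ms


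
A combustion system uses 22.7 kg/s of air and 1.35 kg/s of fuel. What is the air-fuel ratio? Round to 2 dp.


AFR = m_air / m_fuel
AFR = 22.7 / 1.35 = 16.81


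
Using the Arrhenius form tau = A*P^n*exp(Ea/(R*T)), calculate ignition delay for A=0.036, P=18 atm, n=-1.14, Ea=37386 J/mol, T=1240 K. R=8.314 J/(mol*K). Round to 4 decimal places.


tau = A * P^n * exp(Ea/(R*T))
P^n = 18^(-1.14) = 0.03706716
Ea/(R*T) = 37386/(8.314*1240) = 3.626413
exp(Ea/(R*T)) = 37.577794
tau = 0.036 * 0.03706716 * 37.577794 = 0.0501 ms


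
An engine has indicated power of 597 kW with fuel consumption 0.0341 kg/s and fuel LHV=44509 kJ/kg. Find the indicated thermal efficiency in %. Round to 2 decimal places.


eta_ith = (IP / (mf * LHV)) * 100
Denominator = 0.0341 * 44509 = 1517.7569 kW
eta_ith = (597 / 1517.7569) * 100 = 39.33%


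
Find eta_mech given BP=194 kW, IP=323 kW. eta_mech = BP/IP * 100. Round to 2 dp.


eta_mech = (BP / IP) * 100
Ratio = 194 / 323 = 0.6006
eta_mech = 0.6006 * 100 = 60.06%


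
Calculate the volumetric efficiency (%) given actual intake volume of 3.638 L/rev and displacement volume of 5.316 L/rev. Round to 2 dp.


eta_v = (V_actual / V_disp) * 100
Ratio = 3.638 / 5.316 = 0.6843
eta_v = 0.6843 * 100 = 68.43%


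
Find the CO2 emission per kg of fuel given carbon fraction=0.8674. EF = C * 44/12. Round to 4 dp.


EF = C_frac * (M_CO2 / M_C)
EF = 0.8674 * (44/12)
EF = 0.8674 * 3.666667 = 3.1805 kg_CO2/kg_fuel


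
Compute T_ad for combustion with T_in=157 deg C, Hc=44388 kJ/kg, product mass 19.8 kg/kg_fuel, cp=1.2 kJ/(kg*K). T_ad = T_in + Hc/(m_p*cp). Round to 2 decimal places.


T_ad = T_in + Hc / (m_p * cp)
Denominator = 19.8 * 1.2 = 23.7600
Temperature rise = 44388 / 23.7600 = 1868.18 K
T_ad = 157 + 1868.18 = 2025.18 deg C


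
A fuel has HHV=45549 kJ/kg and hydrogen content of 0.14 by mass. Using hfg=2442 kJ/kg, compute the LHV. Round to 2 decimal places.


LHV = HHV - hfg * 9 * H
Water correction = 2442 * 9 * 0.14 = 3076.920 kJ/kg
LHV = 45549 - 3076.920 = 42472.08 kJ/kg


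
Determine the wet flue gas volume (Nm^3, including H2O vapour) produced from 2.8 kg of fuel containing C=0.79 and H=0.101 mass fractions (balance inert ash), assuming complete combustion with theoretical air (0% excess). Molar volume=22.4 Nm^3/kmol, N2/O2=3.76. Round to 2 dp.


Per kg fuel: CO2 = (C/12 kmol)*22.4 = (0.79/12)*22.4 = 1.47467 Nm^3
Per kg fuel: H2O = (H/2 kmol)*22.4 = (0.101/2)*22.4 = 1.13120 Nm^3
O2 needed per kg fuel = C/12 + H/4 = 0.79/12 + 0.101/4 = 0.09108333 kmol
Per kg fuel: N2 = O2*3.76*22.4 = 0.09108333*3.76*22.4 = 7.67140 Nm^3
Total per kg = 1.47467 + 1.13120 + 7.67140 = 10.27727 Nm^3
Total = 10.27727 * 2.8 = 28.78 Nm^3


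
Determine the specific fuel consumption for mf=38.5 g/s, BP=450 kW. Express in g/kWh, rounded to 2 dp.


SFC = (mf / BP) * 3600
Rate = 38.5 / 450 = 0.085556 g/(s*kW)
SFC = 0.085556 * 3600 = 308.00 g/kWh


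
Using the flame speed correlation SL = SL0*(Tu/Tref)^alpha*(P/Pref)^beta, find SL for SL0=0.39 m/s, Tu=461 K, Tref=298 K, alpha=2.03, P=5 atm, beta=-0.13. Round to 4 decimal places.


SL = SL0 * (Tu/Tref)^alpha * (P/Pref)^beta
T ratio = 461/298 = 1.54697987
(T ratio)^alpha = 1.54697987^2.03 = 2.424677
(P/Pref)^beta = 5^(-0.13) = 0.811211
SL = 0.39 * 2.424677 * 0.811211 = 0.7671 m/s


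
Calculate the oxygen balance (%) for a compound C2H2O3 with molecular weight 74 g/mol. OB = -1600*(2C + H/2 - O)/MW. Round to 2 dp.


OB = -1600 * (2C + H/2 - O) / MW
Inner = 2*2 + 2/2 - 3 = 2.00
OB = -1600 * 2.00 / 74 = -43.24%


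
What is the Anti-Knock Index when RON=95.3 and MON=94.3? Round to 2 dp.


AKI = (RON + MON) / 2
AKI = (95.3 + 94.3) / 2
AKI = 189.6 / 2 = 94.80


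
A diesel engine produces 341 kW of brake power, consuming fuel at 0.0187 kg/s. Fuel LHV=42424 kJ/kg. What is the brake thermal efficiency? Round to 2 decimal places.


eta_BTE = (BP / (mf * LHV)) * 100
Denominator = 0.0187 * 42424 = 793.3288 kW
eta_BTE = (341 / 793.3288) * 100 = 42.98%


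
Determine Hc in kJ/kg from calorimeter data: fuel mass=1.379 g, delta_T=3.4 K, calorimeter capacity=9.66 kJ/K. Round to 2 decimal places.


Hc = C_cal * delta_T / m_fuel
Q_released = 9.66 * 3.4 = 32.8440 kJ
m_fuel = 1.379 g = 1.379/1000 kg = 0.001379 kg
Hc = 32.8440 / 0.001379 = 23817.26 kJ/kg


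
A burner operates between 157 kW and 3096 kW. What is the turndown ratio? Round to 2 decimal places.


TDR = Q_max / Q_min
TDR = 3096 / 157 = 19.72


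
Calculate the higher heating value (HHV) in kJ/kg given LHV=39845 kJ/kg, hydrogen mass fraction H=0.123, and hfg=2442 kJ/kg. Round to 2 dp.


HHV = LHV + hfg * 9 * H
Water addition = 2442 * 9 * 0.123 = 2703.294 kJ/kg
HHV = 39845 + 2703.294 = 42548.29 kJ/kg


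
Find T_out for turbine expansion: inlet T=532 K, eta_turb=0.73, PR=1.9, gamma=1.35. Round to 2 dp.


T_out = T_in * (1 - eta * (1 - PR^(-(gamma-1)/gamma)))
Exponent = -(1.35-1)/1.35 = -0.25925926
PR^exp = 1.9^(-0.25925926) = 0.84670193
Factor = 1 - 0.73*(1 - 0.84670193) = 0.88809241
T_out = 532 * 0.88809241 = 472.47 K


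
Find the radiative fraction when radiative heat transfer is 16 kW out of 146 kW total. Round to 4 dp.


f_rad = Q_rad / Q_total
f_rad = 16 / 146 = 0.1096


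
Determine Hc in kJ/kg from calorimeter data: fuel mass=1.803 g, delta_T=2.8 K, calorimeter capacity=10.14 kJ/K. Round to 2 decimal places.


Hc = C_cal * delta_T / m_fuel
Q_released = 10.14 * 2.8 = 28.3920 kJ
m_fuel = 1.803 g = 1.803/1000 kg = 0.001803 kg
Hc = 28.3920 / 0.001803 = 15747.09 kJ/kg


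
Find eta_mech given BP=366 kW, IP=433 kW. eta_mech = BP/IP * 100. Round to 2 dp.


eta_mech = (BP / IP) * 100
Ratio = 366 / 433 = 0.8453
eta_mech = 0.8453 * 100 = 84.53%


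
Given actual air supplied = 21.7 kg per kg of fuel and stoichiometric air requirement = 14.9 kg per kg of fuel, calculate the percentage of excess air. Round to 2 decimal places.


Excess air = actual - stoichiometric = 21.7 - 14.9 = 6.80 kg/kg fuel
Excess air % = (excess / stoich) * 100 = (6.80 / 14.9) * 100 = 45.64%


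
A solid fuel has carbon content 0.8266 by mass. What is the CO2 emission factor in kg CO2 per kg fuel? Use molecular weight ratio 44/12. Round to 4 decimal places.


EF = C_frac * (M_CO2 / M_C)
EF = 0.8266 * (44/12)
EF = 0.8266 * 3.666667 = 3.0309 kg_CO2/kg_fuel


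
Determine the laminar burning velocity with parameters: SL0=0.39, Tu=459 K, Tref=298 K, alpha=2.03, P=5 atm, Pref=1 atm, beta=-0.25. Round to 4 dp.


SL = SL0 * (Tu/Tref)^alpha * (P/Pref)^beta
T ratio = 459/298 = 1.54026846
(T ratio)^alpha = 1.54026846^2.03 = 2.403371
(P/Pref)^beta = 5^(-0.25) = 0.668740
SL = 0.39 * 2.403371 * 0.668740 = 0.6268 m/s


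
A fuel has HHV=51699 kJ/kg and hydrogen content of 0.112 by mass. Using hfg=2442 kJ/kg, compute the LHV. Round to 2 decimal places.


LHV = HHV - hfg * 9 * H
Water correction = 2442 * 9 * 0.112 = 2461.536 kJ/kg
LHV = 51699 - 2461.536 = 49237.46 kJ/kg


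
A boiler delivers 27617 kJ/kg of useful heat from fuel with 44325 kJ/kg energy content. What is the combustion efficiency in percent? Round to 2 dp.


Efficiency = (Q_useful / Q_fuel) * 100
Efficiency = (27617 / 44325) * 100
Efficiency = 0.6231 * 100 = 62.31%


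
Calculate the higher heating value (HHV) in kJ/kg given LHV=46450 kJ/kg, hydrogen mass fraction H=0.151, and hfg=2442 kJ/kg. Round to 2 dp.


HHV = LHV + hfg * 9 * H
Water addition = 2442 * 9 * 0.151 = 3318.678 kJ/kg
HHV = 46450 + 3318.678 = 49768.68 kJ/kg


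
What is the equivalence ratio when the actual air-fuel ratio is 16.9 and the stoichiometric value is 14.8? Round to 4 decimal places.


phi = AFR_stoich / AFR_actual
phi = 14.8 / 16.9 = 0.8757


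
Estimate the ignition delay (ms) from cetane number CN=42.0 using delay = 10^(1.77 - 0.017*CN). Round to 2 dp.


delay = 10^(1.77 - 0.017*CN)
Exponent = 1.77 - 0.017*42.0 = 1.0560
delay = 10^1.0560 = 11.38 ms


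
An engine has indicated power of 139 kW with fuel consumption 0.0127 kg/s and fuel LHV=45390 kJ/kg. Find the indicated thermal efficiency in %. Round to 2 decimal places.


eta_ith = (IP / (mf * LHV)) * 100
Denominator = 0.0127 * 45390 = 576.4530 kW
eta_ith = (139 / 576.4530) * 100 = 24.11%


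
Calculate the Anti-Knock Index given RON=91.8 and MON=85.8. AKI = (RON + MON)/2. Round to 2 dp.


AKI = (RON + MON) / 2
AKI = (91.8 + 85.8) / 2
AKI = 177.6 / 2 = 88.80


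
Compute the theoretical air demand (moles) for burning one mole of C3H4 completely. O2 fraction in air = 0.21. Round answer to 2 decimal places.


Balanced combustion: C3H4 + 4 O2 -> 3 CO2 + 2 H2O
O2 needed = C + H/4 = 3 + 4/4 = 4.00 moles
Air moles = O2 / 0.21 = 4.00 / 0.21 = 19.05 moles air


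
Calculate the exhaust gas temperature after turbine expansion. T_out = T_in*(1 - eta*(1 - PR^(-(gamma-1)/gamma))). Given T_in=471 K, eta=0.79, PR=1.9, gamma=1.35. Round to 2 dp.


T_out = T_in * (1 - eta * (1 - PR^(-(gamma-1)/gamma)))
Exponent = -(1.35-1)/1.35 = -0.25925926
PR^exp = 1.9^(-0.25925926) = 0.84670193
Factor = 1 - 0.79*(1 - 0.84670193) = 0.87889452
T_out = 471 * 0.87889452 = 413.96 K


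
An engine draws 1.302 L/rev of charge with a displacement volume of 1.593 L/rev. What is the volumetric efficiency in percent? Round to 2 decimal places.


eta_v = (V_actual / V_disp) * 100
Ratio = 1.302 / 1.593 = 0.8173
eta_v = 0.8173 * 100 = 81.73%


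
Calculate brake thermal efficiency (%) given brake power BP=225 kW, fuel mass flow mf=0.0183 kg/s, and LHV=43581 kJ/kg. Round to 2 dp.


eta_BTE = (BP / (mf * LHV)) * 100
Denominator = 0.0183 * 43581 = 797.5323 kW
eta_BTE = (225 / 797.5323) * 100 = 28.21%


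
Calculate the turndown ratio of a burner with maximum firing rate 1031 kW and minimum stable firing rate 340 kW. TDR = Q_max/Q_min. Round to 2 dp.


TDR = Q_max / Q_min
TDR = 1031 / 340 = 3.03


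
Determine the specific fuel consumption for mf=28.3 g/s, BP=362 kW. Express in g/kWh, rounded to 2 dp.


SFC = (mf / BP) * 3600
Rate = 28.3 / 362 = 0.078177 g/(s*kW)
SFC = 0.078177 * 3600 = 281.44 g/kWh


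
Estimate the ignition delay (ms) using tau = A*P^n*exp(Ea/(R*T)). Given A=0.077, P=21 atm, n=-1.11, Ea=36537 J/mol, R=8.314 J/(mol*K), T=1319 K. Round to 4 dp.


tau = A * P^n * exp(Ea/(R*T))
P^n = 21^(-1.11) = 0.03406721
Ea/(R*T) = 36537/(8.314*1319) = 3.331793
exp(Ea/(R*T)) = 27.988493
tau = 0.077 * 0.03406721 * 27.988493 = 0.0734 ms


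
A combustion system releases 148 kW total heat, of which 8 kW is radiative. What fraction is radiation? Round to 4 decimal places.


f_rad = Q_rad / Q_total
f_rad = 8 / 148 = 0.0541


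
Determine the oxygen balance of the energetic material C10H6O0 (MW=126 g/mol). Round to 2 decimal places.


OB = -1600 * (2C + H/2 - O) / MW
Inner = 2*10 + 6/2 - 0 = 23.00
OB = -1600 * 23.00 / 126 = -292.06%


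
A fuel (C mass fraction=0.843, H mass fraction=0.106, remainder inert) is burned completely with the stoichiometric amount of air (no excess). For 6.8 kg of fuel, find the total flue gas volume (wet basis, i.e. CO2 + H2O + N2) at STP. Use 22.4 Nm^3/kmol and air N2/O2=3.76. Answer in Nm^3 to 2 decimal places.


Per kg fuel: CO2 = (C/12 kmol)*22.4 = (0.843/12)*22.4 = 1.57360 Nm^3
Per kg fuel: H2O = (H/2 kmol)*22.4 = (0.106/2)*22.4 = 1.18720 Nm^3
O2 needed per kg fuel = C/12 + H/4 = 0.843/12 + 0.106/4 = 0.09675000 kmol
Per kg fuel: N2 = O2*3.76*22.4 = 0.09675000*3.76*22.4 = 8.14867 Nm^3
Total per kg = 1.57360 + 1.18720 + 8.14867 = 10.90947 Nm^3
Total = 10.90947 * 6.8 = 74.18 Nm^3


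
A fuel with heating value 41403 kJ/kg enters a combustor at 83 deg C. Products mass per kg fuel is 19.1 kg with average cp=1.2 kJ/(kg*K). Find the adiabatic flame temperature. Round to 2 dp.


T_ad = T_in + Hc / (m_p * cp)
Denominator = 19.1 * 1.2 = 22.9200
Temperature rise = 41403 / 22.9200 = 1806.41 K
T_ad = 83 + 1806.41 = 1889.41 deg C


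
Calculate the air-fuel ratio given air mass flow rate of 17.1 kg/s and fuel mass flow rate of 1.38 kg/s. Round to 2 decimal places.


AFR = m_air / m_fuel
AFR = 17.1 / 1.38 = 12.39


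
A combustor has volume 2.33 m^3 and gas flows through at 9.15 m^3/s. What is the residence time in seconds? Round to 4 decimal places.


tau = V / Q_flow
tau = 2.33 / 9.15 = 0.2546 s


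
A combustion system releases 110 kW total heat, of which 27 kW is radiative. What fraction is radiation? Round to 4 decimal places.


f_rad = Q_rad / Q_total
f_rad = 27 / 110 = 0.2455


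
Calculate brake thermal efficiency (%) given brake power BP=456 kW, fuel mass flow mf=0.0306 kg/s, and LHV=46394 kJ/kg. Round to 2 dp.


eta_BTE = (BP / (mf * LHV)) * 100
Denominator = 0.0306 * 46394 = 1419.6564 kW
eta_BTE = (456 / 1419.6564) * 100 = 32.12%


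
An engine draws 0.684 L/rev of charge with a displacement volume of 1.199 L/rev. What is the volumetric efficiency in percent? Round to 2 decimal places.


eta_v = (V_actual / V_disp) * 100
Ratio = 0.684 / 1.199 = 0.5705
eta_v = 0.5705 * 100 = 57.05%


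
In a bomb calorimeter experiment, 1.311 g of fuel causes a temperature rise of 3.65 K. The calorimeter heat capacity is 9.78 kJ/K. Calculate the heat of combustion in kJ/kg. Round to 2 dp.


Hc = C_cal * delta_T / m_fuel
Q_released = 9.78 * 3.65 = 35.6970 kJ
m_fuel = 1.311 g = 1.311/1000 kg = 0.001311 kg
Hc = 35.6970 / 0.001311 = 27228.83 kJ/kg


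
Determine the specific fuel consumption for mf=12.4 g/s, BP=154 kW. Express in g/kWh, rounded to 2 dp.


SFC = (mf / BP) * 3600
Rate = 12.4 / 154 = 0.080519 g/(s*kW)
SFC = 0.080519 * 3600 = 289.87 g/kWh


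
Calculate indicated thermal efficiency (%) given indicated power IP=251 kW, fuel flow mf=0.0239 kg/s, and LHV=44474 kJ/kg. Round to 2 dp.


eta_ith = (IP / (mf * LHV)) * 100
Denominator = 0.0239 * 44474 = 1062.9286 kW
eta_ith = (251 / 1062.9286) * 100 = 23.61%


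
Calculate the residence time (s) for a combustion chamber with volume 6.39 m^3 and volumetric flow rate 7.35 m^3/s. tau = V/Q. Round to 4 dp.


tau = V / Q_flow
tau = 6.39 / 7.35 = 0.8694 s


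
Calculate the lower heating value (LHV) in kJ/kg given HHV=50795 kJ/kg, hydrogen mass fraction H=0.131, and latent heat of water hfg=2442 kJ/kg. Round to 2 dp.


LHV = HHV - hfg * 9 * H
Water correction = 2442 * 9 * 0.131 = 2879.118 kJ/kg
LHV = 50795 - 2879.118 = 47915.88 kJ/kg


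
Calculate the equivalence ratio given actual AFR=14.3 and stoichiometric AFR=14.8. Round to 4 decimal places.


phi = AFR_stoich / AFR_actual
phi = 14.8 / 14.3 = 1.0350


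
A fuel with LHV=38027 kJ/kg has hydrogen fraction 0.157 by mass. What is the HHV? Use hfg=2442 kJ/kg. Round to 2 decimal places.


HHV = LHV + hfg * 9 * H
Water addition = 2442 * 9 * 0.157 = 3450.546 kJ/kg
HHV = 38027 + 3450.546 = 41477.55 kJ/kg


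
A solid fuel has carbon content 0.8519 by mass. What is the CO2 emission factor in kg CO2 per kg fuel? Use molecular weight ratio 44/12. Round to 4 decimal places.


EF = C_frac * (M_CO2 / M_C)
EF = 0.8519 * (44/12)
EF = 0.8519 * 3.666667 = 3.1236 kg_CO2/kg_fuel


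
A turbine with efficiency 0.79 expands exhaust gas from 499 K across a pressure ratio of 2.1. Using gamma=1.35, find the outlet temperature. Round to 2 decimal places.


T_out = T_in * (1 - eta * (1 - PR^(-(gamma-1)/gamma)))
Exponent = -(1.35-1)/1.35 = -0.25925926
PR^exp = 2.1^(-0.25925926) = 0.82501466
Factor = 1 - 0.79*(1 - 0.82501466) = 0.86176158
T_out = 499 * 0.86176158 = 430.02 K


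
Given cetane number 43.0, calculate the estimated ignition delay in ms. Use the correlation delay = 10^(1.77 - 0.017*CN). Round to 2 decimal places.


delay = 10^(1.77 - 0.017*CN)
Exponent = 1.77 - 0.017*43.0 = 1.0390
delay = 10^1.0390 = 10.94 ms


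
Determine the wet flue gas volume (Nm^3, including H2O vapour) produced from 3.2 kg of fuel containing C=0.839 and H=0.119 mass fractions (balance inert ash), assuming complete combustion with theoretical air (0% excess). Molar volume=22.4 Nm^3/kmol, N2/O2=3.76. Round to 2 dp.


Per kg fuel: CO2 = (C/12 kmol)*22.4 = (0.839/12)*22.4 = 1.56613 Nm^3
Per kg fuel: H2O = (H/2 kmol)*22.4 = (0.119/2)*22.4 = 1.33280 Nm^3
O2 needed per kg fuel = C/12 + H/4 = 0.839/12 + 0.119/4 = 0.09966667 kmol
Per kg fuel: N2 = O2*3.76*22.4 = 0.09966667*3.76*22.4 = 8.39433 Nm^3
Total per kg = 1.56613 + 1.33280 + 8.39433 = 11.29326 Nm^3
Total = 11.29326 * 3.2 = 36.14 Nm^3


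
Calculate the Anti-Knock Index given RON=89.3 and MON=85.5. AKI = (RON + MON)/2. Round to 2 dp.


AKI = (RON + MON) / 2
AKI = (89.3 + 85.5) / 2
AKI = 174.8 / 2 = 87.40


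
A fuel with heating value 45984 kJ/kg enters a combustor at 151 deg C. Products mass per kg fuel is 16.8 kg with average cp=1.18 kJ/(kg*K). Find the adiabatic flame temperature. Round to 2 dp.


T_ad = T_in + Hc / (m_p * cp)
Denominator = 16.8 * 1.18 = 19.8240
Temperature rise = 45984 / 19.8240 = 2319.61 K
T_ad = 151 + 2319.61 = 2470.61 deg C


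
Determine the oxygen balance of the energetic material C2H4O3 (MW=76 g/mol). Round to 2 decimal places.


OB = -1600 * (2C + H/2 - O) / MW
Inner = 2*2 + 4/2 - 3 = 3.00
OB = -1600 * 3.00 / 76 = -63.16%


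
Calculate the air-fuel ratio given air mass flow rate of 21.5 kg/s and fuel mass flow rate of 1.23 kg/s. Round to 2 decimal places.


AFR = m_air / m_fuel
AFR = 21.5 / 1.23 = 17.48


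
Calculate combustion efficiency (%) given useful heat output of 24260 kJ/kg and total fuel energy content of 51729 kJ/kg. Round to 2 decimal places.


Efficiency = (Q_useful / Q_fuel) * 100
Efficiency = (24260 / 51729) * 100
Efficiency = 0.4690 * 100 = 46.90%


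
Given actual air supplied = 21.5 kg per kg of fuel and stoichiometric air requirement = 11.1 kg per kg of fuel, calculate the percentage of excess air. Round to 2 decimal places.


Excess air = actual - stoichiometric = 21.5 - 11.1 = 10.40 kg/kg fuel
Excess air % = (excess / stoich) * 100 = (10.40 / 11.1) * 100 = 93.69%


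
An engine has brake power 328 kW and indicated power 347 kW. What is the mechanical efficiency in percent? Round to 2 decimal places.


eta_mech = (BP / IP) * 100
Ratio = 328 / 347 = 0.9452
eta_mech = 0.9452 * 100 = 94.52%


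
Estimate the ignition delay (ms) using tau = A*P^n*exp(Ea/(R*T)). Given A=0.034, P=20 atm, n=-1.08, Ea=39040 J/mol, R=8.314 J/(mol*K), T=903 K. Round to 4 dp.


tau = A * P^n * exp(Ea/(R*T))
P^n = 20^(-1.08) = 0.03934482
Ea/(R*T) = 39040/(8.314*903) = 5.200104
exp(Ea/(R*T)) = 181.291115
tau = 0.034 * 0.03934482 * 181.291115 = 0.2425 ms


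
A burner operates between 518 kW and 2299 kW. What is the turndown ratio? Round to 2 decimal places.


TDR = Q_max / Q_min
TDR = 2299 / 518 = 4.44


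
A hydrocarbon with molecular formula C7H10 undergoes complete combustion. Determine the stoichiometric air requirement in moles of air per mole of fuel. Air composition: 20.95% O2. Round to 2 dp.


Balanced combustion: C7H10 + 9.5 O2 -> 7 CO2 + 5 H2O
O2 needed = C + H/4 = 7 + 10/4 = 9.50 moles
Air moles = O2 / 0.2095 = 9.50 / 0.2095 = 45.35 moles air


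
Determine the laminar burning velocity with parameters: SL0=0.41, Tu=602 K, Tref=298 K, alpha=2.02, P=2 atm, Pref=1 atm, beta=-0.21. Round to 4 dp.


SL = SL0 * (Tu/Tref)^alpha * (P/Pref)^beta
T ratio = 602/298 = 2.02013423
(T ratio)^alpha = 2.02013423^2.02 = 4.138739
(P/Pref)^beta = 2^(-0.21) = 0.864537
SL = 0.41 * 4.138739 * 0.864537 = 1.4670 m/s


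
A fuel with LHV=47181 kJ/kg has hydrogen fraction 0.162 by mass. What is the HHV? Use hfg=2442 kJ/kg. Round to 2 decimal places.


HHV = LHV + hfg * 9 * H
Water addition = 2442 * 9 * 0.162 = 3560.436 kJ/kg
HHV = 47181 + 3560.436 = 50741.44 kJ/kg


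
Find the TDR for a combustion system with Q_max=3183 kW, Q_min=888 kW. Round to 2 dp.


TDR = Q_max / Q_min
TDR = 3183 / 888 = 3.58


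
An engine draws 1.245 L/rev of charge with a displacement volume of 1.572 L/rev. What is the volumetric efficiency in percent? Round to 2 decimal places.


eta_v = (V_actual / V_disp) * 100
Ratio = 1.245 / 1.572 = 0.7920
eta_v = 0.7920 * 100 = 79.20%


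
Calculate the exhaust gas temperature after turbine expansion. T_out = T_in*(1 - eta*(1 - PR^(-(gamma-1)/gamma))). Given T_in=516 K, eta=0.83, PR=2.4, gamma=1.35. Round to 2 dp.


T_out = T_in * (1 - eta * (1 - PR^(-(gamma-1)/gamma)))
Exponent = -(1.35-1)/1.35 = -0.25925926
PR^exp = 2.4^(-0.25925926) = 0.79694200
Factor = 1 - 0.83*(1 - 0.79694200) = 0.83146186
T_out = 516 * 0.83146186 = 429.03 K


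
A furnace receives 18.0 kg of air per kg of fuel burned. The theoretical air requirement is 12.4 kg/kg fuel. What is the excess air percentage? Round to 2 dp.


Excess air = actual - stoichiometric = 18.0 - 12.4 = 5.60 kg/kg fuel
Excess air % = (excess / stoich) * 100 = (5.60 / 12.4) * 100 = 45.16%


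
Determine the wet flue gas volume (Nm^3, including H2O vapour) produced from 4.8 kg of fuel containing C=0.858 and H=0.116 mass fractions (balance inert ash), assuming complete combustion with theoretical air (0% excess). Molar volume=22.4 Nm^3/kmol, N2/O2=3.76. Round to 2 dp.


Per kg fuel: CO2 = (C/12 kmol)*22.4 = (0.858/12)*22.4 = 1.60160 Nm^3
Per kg fuel: H2O = (H/2 kmol)*22.4 = (0.116/2)*22.4 = 1.29920 Nm^3
O2 needed per kg fuel = C/12 + H/4 = 0.858/12 + 0.116/4 = 0.10050000 kmol
Per kg fuel: N2 = O2*3.76*22.4 = 0.10050000*3.76*22.4 = 8.46451 Nm^3
Total per kg = 1.60160 + 1.29920 + 8.46451 = 11.36531 Nm^3
Total = 11.36531 * 4.8 = 54.55 Nm^3


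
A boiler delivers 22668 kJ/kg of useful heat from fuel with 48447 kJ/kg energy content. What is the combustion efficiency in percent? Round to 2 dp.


Efficiency = (Q_useful / Q_fuel) * 100
Efficiency = (22668 / 48447) * 100
Efficiency = 0.4679 * 100 = 46.79%


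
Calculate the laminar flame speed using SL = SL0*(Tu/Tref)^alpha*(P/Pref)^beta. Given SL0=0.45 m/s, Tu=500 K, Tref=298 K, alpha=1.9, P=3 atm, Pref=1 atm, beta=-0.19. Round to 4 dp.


SL = SL0 * (Tu/Tref)^alpha * (P/Pref)^beta
T ratio = 500/298 = 1.67785235
(T ratio)^alpha = 1.67785235^1.9 = 2.673204
(P/Pref)^beta = 3^(-0.19) = 0.811609
SL = 0.45 * 2.673204 * 0.811609 = 0.9763 m/s


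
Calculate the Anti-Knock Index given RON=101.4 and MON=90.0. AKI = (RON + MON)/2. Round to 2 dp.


AKI = (RON + MON) / 2
AKI = (101.4 + 90.0) / 2
AKI = 191.4 / 2 = 95.70


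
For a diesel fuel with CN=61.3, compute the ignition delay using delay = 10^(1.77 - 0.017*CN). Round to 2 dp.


delay = 10^(1.77 - 0.017*CN)
Exponent = 1.77 - 0.017*61.3 = 0.7279
delay = 10^0.7279 = 5.34 ms


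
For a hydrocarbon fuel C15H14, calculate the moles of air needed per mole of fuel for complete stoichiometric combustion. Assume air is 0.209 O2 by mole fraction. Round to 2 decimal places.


Balanced combustion: C15H14 + 18.5 O2 -> 15 CO2 + 7 H2O
O2 needed = C + H/4 = 15 + 14/4 = 18.50 moles
Air moles = O2 / 0.209 = 18.50 / 0.209 = 88.52 moles air


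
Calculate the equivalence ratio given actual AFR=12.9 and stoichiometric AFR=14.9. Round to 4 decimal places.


phi = AFR_stoich / AFR_actual
phi = 14.9 / 12.9 = 1.1550


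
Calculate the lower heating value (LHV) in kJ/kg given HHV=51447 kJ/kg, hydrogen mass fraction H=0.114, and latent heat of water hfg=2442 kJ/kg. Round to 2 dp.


LHV = HHV - hfg * 9 * H
Water correction = 2442 * 9 * 0.114 = 2505.492 kJ/kg
LHV = 51447 - 2505.492 = 48941.51 kJ/kg


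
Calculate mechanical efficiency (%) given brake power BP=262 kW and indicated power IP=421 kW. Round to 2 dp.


eta_mech = (BP / IP) * 100
Ratio = 262 / 421 = 0.6223
eta_mech = 0.6223 * 100 = 62.23%


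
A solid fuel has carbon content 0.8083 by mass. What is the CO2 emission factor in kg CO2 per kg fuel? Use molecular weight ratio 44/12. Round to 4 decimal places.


EF = C_frac * (M_CO2 / M_C)
EF = 0.8083 * (44/12)
EF = 0.8083 * 3.666667 = 2.9638 kg_CO2/kg_fuel


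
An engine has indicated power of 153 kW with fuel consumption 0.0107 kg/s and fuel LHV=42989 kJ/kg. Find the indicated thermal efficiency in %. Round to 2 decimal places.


eta_ith = (IP / (mf * LHV)) * 100
Denominator = 0.0107 * 42989 = 459.9823 kW
eta_ith = (153 / 459.9823) * 100 = 33.26%


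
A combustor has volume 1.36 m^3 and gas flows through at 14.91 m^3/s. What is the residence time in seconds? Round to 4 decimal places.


tau = V / Q_flow
tau = 1.36 / 14.91 = 0.0912 s


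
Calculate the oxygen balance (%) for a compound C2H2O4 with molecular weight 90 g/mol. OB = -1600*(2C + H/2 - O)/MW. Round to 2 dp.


OB = -1600 * (2C + H/2 - O) / MW
Inner = 2*2 + 2/2 - 4 = 1.00
OB = -1600 * 1.00 / 90 = -17.78%


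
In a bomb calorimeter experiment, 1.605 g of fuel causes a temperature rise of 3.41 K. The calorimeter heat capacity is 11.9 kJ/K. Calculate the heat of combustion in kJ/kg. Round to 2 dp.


Hc = C_cal * delta_T / m_fuel
Q_released = 11.9 * 3.41 = 40.5790 kJ
m_fuel = 1.605 g = 1.605/1000 kg = 0.001605 kg
Hc = 40.5790 / 0.001605 = 25282.87 kJ/kg


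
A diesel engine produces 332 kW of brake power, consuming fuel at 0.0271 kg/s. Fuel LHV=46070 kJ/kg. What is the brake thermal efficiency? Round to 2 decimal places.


eta_BTE = (BP / (mf * LHV)) * 100
Denominator = 0.0271 * 46070 = 1248.4970 kW
eta_BTE = (332 / 1248.4970) * 100 = 26.59%


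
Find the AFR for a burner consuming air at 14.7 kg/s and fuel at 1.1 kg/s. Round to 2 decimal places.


AFR = m_air / m_fuel
AFR = 14.7 / 1.1 = 13.36


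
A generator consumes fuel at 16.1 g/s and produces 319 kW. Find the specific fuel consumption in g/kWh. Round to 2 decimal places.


SFC = (mf / BP) * 3600
Rate = 16.1 / 319 = 0.050470 g/(s*kW)
SFC = 0.050470 * 3600 = 181.69 g/kWh


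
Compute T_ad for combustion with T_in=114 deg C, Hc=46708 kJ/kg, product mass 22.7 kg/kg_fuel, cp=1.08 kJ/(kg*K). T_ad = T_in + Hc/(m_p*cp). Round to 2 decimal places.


T_ad = T_in + Hc / (m_p * cp)
Denominator = 22.7 * 1.08 = 24.5160
Temperature rise = 46708 / 24.5160 = 1905.20 K
T_ad = 114 + 1905.20 = 2019.20 deg C


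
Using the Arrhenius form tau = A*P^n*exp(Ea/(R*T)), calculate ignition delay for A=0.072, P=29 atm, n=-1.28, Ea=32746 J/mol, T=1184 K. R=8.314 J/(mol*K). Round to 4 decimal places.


tau = A * P^n * exp(Ea/(R*T))
P^n = 29^(-1.28) = 0.01343169
Ea/(R*T) = 32746/(8.314*1184) = 3.326569
exp(Ea/(R*T)) = 27.842649
tau = 0.072 * 0.01343169 * 27.842649 = 0.0269 ms


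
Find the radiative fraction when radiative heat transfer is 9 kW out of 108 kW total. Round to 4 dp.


f_rad = Q_rad / Q_total
f_rad = 9 / 108 = 0.0833


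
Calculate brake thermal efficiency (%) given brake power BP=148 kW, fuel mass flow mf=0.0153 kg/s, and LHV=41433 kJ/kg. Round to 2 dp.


eta_BTE = (BP / (mf * LHV)) * 100
Denominator = 0.0153 * 41433 = 633.9249 kW
eta_BTE = (148 / 633.9249) * 100 = 23.35%


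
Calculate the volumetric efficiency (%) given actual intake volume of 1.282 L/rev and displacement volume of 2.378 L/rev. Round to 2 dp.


eta_v = (V_actual / V_disp) * 100
Ratio = 1.282 / 2.378 = 0.5391
eta_v = 0.5391 * 100 = 53.91%


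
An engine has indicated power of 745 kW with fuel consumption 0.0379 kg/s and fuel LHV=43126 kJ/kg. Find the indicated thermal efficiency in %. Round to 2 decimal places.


eta_ith = (IP / (mf * LHV)) * 100
Denominator = 0.0379 * 43126 = 1634.4754 kW
eta_ith = (745 / 1634.4754) * 100 = 45.58%


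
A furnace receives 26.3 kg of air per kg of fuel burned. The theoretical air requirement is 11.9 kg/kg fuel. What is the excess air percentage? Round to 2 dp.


Excess air = actual - stoichiometric = 26.3 - 11.9 = 14.40 kg/kg fuel
Excess air % = (excess / stoich) * 100 = (14.40 / 11.9) * 100 = 121.01%


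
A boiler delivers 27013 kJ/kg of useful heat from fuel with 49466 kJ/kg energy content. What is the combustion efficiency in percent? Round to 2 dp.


Efficiency = (Q_useful / Q_fuel) * 100
Efficiency = (27013 / 49466) * 100
Efficiency = 0.5461 * 100 = 54.61%


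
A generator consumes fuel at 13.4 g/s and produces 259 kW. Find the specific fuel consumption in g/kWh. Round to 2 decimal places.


SFC = (mf / BP) * 3600
Rate = 13.4 / 259 = 0.051737 g/(s*kW)
SFC = 0.051737 * 3600 = 186.25 g/kWh


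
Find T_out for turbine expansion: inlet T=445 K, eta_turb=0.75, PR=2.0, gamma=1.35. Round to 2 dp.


T_out = T_in * (1 - eta * (1 - PR^(-(gamma-1)/gamma)))
Exponent = -(1.35-1)/1.35 = -0.25925926
PR^exp = 2.0^(-0.25925926) = 0.83551680
Factor = 1 - 0.75*(1 - 0.83551680) = 0.87663760
T_out = 445 * 0.87663760 = 390.10 K


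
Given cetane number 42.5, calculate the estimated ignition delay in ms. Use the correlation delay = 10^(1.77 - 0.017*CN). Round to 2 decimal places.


delay = 10^(1.77 - 0.017*CN)
Exponent = 1.77 - 0.017*42.5 = 1.0475
delay = 10^1.0475 = 11.16 ms


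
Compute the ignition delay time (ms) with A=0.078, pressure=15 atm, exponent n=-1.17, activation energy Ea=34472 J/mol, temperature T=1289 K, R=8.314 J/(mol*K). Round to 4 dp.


tau = A * P^n * exp(Ea/(R*T))
P^n = 15^(-1.17) = 0.04207007
Ea/(R*T) = 34472/(8.314*1289) = 3.216648
exp(Ea/(R*T)) = 24.944367
tau = 0.078 * 0.04207007 * 24.944367 = 0.0819 ms


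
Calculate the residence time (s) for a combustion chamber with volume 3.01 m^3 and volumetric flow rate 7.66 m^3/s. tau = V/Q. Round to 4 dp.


tau = V / Q_flow
tau = 3.01 / 7.66 = 0.3930 s


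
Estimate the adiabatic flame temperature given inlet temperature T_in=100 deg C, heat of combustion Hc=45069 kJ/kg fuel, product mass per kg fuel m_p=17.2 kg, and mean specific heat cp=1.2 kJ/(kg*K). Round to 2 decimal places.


T_ad = T_in + Hc / (m_p * cp)
Denominator = 17.2 * 1.2 = 20.6400
Temperature rise = 45069 / 20.6400 = 2183.58 K
T_ad = 100 + 2183.58 = 2283.58 deg C


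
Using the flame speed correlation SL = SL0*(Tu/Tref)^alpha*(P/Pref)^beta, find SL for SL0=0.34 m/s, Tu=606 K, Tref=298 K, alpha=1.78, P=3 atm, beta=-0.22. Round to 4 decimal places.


SL = SL0 * (Tu/Tref)^alpha * (P/Pref)^beta
T ratio = 606/298 = 2.03355705
(T ratio)^alpha = 2.03355705^1.78 = 3.537499
(P/Pref)^beta = 3^(-0.22) = 0.785296
SL = 0.34 * 3.537499 * 0.785296 = 0.9445 m/s


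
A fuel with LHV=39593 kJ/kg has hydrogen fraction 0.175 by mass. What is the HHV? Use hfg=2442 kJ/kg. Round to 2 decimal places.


HHV = LHV + hfg * 9 * H
Water addition = 2442 * 9 * 0.175 = 3846.150 kJ/kg
HHV = 39593 + 3846.150 = 43439.15 kJ/kg


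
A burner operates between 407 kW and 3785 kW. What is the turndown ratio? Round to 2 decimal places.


TDR = Q_max / Q_min
TDR = 3785 / 407 = 9.30


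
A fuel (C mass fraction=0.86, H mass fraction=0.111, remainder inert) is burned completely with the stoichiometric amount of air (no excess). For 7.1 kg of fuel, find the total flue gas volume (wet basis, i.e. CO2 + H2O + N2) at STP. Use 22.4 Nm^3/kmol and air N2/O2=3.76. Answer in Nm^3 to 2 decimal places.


Per kg fuel: CO2 = (C/12 kmol)*22.4 = (0.86/12)*22.4 = 1.60533 Nm^3
Per kg fuel: H2O = (H/2 kmol)*22.4 = (0.111/2)*22.4 = 1.24320 Nm^3
O2 needed per kg fuel = C/12 + H/4 = 0.86/12 + 0.111/4 = 0.09941667 kmol
Per kg fuel: N2 = O2*3.76*22.4 = 0.09941667*3.76*22.4 = 8.37327 Nm^3
Total per kg = 1.60533 + 1.24320 + 8.37327 = 11.22180 Nm^3
Total = 11.22180 * 7.1 = 79.67 Nm^3


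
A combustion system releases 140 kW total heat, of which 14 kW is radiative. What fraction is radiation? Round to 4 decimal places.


f_rad = Q_rad / Q_total
f_rad = 14 / 140 = 0.1000


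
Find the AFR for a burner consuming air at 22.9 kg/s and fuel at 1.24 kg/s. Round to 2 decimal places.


AFR = m_air / m_fuel
AFR = 22.9 / 1.24 = 18.47


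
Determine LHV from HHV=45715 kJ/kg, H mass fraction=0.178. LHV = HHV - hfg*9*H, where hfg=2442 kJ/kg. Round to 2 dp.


LHV = HHV - hfg * 9 * H
Water correction = 2442 * 9 * 0.178 = 3912.084 kJ/kg
LHV = 45715 - 3912.084 = 41802.92 kJ/kg


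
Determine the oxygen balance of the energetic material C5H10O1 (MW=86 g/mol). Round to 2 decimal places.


OB = -1600 * (2C + H/2 - O) / MW
Inner = 2*5 + 10/2 - 1 = 14.00
OB = -1600 * 14.00 / 86 = -260.47%


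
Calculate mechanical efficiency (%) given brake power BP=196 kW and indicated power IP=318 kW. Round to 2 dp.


eta_mech = (BP / IP) * 100
Ratio = 196 / 318 = 0.6164
eta_mech = 0.6164 * 100 = 61.64%


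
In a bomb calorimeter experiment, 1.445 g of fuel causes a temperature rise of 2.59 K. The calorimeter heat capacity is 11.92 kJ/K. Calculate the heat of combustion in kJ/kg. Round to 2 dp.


Hc = C_cal * delta_T / m_fuel
Q_released = 11.92 * 2.59 = 30.8728 kJ
m_fuel = 1.445 g = 1.445/1000 kg = 0.001445 kg
Hc = 30.8728 / 0.001445 = 21365.26 kJ/kg


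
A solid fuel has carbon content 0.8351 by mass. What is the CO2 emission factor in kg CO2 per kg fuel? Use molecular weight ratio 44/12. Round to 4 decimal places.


EF = C_frac * (M_CO2 / M_C)
EF = 0.8351 * (44/12)
EF = 0.8351 * 3.666667 = 3.0620 kg_CO2/kg_fuel


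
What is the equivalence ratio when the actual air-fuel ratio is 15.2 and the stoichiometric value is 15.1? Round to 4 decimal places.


phi = AFR_stoich / AFR_actual
phi = 15.1 / 15.2 = 0.9934


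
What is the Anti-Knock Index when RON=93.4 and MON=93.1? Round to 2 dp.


AKI = (RON + MON) / 2
AKI = (93.4 + 93.1) / 2
AKI = 186.5 / 2 = 93.25


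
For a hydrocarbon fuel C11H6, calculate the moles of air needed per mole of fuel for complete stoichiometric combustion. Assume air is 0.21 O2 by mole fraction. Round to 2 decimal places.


Balanced combustion: C11H6 + 12.5 O2 -> 11 CO2 + 3 H2O
O2 needed = C + H/4 = 11 + 6/4 = 12.50 moles
Air moles = O2 / 0.21 = 12.50 / 0.21 = 59.52 moles air


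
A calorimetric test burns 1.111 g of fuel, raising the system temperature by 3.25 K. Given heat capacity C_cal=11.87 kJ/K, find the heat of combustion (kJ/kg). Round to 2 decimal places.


Hc = C_cal * delta_T / m_fuel
Q_released = 11.87 * 3.25 = 38.5775 kJ
m_fuel = 1.111 g = 1.111/1000 kg = 0.001111 kg
Hc = 38.5775 / 0.001111 = 34723.22 kJ/kg


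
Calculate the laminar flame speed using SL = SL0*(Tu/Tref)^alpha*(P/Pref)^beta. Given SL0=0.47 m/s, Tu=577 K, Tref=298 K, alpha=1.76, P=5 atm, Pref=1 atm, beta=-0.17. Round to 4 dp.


SL = SL0 * (Tu/Tref)^alpha * (P/Pref)^beta
T ratio = 577/298 = 1.93624161
(T ratio)^alpha = 1.93624161^1.76 = 3.199255
(P/Pref)^beta = 5^(-0.17) = 0.760633
SL = 0.47 * 3.199255 * 0.760633 = 1.1437 m/s


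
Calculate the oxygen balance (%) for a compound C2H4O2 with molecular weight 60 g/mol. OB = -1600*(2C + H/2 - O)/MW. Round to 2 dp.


OB = -1600 * (2C + H/2 - O) / MW
Inner = 2*2 + 4/2 - 2 = 4.00
OB = -1600 * 4.00 / 60 = -106.67%


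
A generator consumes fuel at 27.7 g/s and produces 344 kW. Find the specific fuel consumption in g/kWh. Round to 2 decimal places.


SFC = (mf / BP) * 3600
Rate = 27.7 / 344 = 0.080523 g/(s*kW)
SFC = 0.080523 * 3600 = 289.88 g/kWh


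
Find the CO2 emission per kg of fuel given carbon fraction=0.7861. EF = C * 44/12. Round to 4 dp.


EF = C_frac * (M_CO2 / M_C)
EF = 0.7861 * (44/12)
EF = 0.7861 * 3.666667 = 2.8824 kg_CO2/kg_fuel


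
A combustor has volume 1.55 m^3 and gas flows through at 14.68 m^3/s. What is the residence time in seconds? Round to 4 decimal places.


tau = V / Q_flow
tau = 1.55 / 14.68 = 0.1056 s


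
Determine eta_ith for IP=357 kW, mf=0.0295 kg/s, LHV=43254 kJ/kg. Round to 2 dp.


eta_ith = (IP / (mf * LHV)) * 100
Denominator = 0.0295 * 43254 = 1275.9930 kW
eta_ith = (357 / 1275.9930) * 100 = 27.98%


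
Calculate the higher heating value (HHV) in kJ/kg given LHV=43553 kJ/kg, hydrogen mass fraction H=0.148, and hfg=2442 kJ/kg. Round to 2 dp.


HHV = LHV + hfg * 9 * H
Water addition = 2442 * 9 * 0.148 = 3252.744 kJ/kg
HHV = 43553 + 3252.744 = 46805.74 kJ/kg


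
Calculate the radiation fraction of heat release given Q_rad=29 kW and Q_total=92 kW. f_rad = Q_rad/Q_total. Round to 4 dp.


f_rad = Q_rad / Q_total
f_rad = 29 / 92 = 0.3152


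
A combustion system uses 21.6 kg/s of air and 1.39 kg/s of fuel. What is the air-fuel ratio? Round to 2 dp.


AFR = m_air / m_fuel
AFR = 21.6 / 1.39 = 15.54


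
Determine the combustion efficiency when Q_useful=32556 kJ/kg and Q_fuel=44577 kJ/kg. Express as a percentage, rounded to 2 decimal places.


Efficiency = (Q_useful / Q_fuel) * 100
Efficiency = (32556 / 44577) * 100
Efficiency = 0.7303 * 100 = 73.03%


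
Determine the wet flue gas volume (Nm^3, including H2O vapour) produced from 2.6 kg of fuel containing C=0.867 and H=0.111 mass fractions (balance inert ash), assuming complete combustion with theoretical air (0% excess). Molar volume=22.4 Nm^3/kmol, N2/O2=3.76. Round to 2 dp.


Per kg fuel: CO2 = (C/12 kmol)*22.4 = (0.867/12)*22.4 = 1.61840 Nm^3
Per kg fuel: H2O = (H/2 kmol)*22.4 = (0.111/2)*22.4 = 1.24320 Nm^3
O2 needed per kg fuel = C/12 + H/4 = 0.867/12 + 0.111/4 = 0.10000000 kmol
Per kg fuel: N2 = O2*3.76*22.4 = 0.10000000*3.76*22.4 = 8.42240 Nm^3
Total per kg = 1.61840 + 1.24320 + 8.42240 = 11.28400 Nm^3
Total = 11.28400 * 2.6 = 29.34 Nm^3


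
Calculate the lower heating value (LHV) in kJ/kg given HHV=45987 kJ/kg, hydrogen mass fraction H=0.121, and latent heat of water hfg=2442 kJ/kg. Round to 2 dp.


LHV = HHV - hfg * 9 * H
Water correction = 2442 * 9 * 0.121 = 2659.338 kJ/kg
LHV = 45987 - 2659.338 = 43327.66 kJ/kg


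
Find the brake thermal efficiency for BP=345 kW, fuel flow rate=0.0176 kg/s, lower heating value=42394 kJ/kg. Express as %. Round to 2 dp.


eta_BTE = (BP / (mf * LHV)) * 100
Denominator = 0.0176 * 42394 = 746.1344 kW
eta_BTE = (345 / 746.1344) * 100 = 46.24%


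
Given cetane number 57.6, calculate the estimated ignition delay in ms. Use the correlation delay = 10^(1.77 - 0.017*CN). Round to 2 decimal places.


delay = 10^(1.77 - 0.017*CN)
Exponent = 1.77 - 0.017*57.6 = 0.7908
delay = 10^0.7908 = 6.18 ms


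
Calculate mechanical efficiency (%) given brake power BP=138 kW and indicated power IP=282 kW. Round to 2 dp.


eta_mech = (BP / IP) * 100
Ratio = 138 / 282 = 0.4894
eta_mech = 0.4894 * 100 = 48.94%


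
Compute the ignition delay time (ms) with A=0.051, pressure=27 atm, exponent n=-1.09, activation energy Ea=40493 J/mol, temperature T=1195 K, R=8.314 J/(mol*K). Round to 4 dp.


tau = A * P^n * exp(Ea/(R*T))
P^n = 27^(-1.09) = 0.02753046
Ea/(R*T) = 40493/(8.314*1195) = 4.075698
exp(Ea/(R*T)) = 58.891590
tau = 0.051 * 0.02753046 * 58.891590 = 0.0827 ms


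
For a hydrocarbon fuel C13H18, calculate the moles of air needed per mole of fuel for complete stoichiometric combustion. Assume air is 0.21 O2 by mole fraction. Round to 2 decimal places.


Balanced combustion: C13H18 + 17.5 O2 -> 13 CO2 + 9 H2O
O2 needed = C + H/4 = 13 + 18/4 = 17.50 moles
Air moles = O2 / 0.21 = 17.50 / 0.21 = 83.33 moles air


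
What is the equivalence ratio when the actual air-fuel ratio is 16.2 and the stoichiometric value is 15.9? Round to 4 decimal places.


phi = AFR_stoich / AFR_actual
phi = 15.9 / 16.2 = 0.9815


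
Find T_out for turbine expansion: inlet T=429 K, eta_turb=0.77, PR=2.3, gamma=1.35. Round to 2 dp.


T_out = T_in * (1 - eta * (1 - PR^(-(gamma-1)/gamma)))
Exponent = -(1.35-1)/1.35 = -0.25925926
PR^exp = 2.3^(-0.25925926) = 0.80578413
Factor = 1 - 0.77*(1 - 0.80578413) = 0.85045378
T_out = 429 * 0.85045378 = 364.84 K


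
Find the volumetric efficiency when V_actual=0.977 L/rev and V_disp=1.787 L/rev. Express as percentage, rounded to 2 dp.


eta_v = (V_actual / V_disp) * 100
Ratio = 0.977 / 1.787 = 0.5467
eta_v = 0.5467 * 100 = 54.67%


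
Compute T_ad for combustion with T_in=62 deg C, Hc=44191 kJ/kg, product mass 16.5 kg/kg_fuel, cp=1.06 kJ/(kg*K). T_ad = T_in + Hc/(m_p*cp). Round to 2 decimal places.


T_ad = T_in + Hc / (m_p * cp)
Denominator = 16.5 * 1.06 = 17.4900
Temperature rise = 44191 / 17.4900 = 2526.64 K
T_ad = 62 + 2526.64 = 2588.64 deg C
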